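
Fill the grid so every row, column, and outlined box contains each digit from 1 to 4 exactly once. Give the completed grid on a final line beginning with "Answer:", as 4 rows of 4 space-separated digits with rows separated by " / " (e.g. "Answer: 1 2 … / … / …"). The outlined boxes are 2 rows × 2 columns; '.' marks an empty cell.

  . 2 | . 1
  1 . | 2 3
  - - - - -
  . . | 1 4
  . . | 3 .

Step 1. [r1c1∈{3,4}] 3 has one home in row 1: r1c1, so r1c1=3.
Step 2. [r4c1∈{2,4}] r4c1 is the only open cell in col 1 admitting 4, so r4c1=4.
Step 3. [r1c3∈{4}] only 4 remains possible at r1c3, so r1c3=4.
Step 4. [r4c4∈{2}] r4c4 has the single candidate 2, so r4c4=2.
Step 5. [r3c1∈{2}] only 2 remains possible at r3c1 ⇒ r3c1=2.
Step 6. [r3c2∈{3}] r3c2 is down to just 3 ⇒ r3c2=3.
Step 7. [r2c2∈{4}] only 4 remains possible at r2c2 ⇒ r2c2=4.
Step 8. [r4c2∈{1}] r4c2's peers cover all but 1. So r4c2=1.

Answer: 3 2 4 1 / 1 4 2 3 / 2 3 1 4 / 4 1 3 2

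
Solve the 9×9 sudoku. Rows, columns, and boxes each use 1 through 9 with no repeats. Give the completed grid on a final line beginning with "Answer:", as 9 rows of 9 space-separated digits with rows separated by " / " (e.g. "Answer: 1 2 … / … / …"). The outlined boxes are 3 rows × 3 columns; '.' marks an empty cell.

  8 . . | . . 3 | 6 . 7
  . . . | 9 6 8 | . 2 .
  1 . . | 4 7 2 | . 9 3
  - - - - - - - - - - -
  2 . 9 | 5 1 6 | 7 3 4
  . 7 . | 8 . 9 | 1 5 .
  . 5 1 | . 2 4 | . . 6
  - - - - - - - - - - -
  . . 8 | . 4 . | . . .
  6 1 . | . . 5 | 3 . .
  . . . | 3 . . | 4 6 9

Step 1. [r2c7∈{5}] r2c7's peers cover all but 5. So r2c7=5.
Step 2. [r8c3∈{2,4,7}] across row 8, 4 lands solely at r8c3. So r8c3=4.
Step 3. [r7c7∈{2}] r7c7 is down to just 2. So r7c7=2.
Step 4. [r6c1∈{3}] r6c1's peers cover all but 3. So r6c1=3.
Step 5. [r9c6∈{1,7}] 1 has one home in row 9: r9c6 ⇒ r9c6=1.
Step 6. [r7c6∈{7}] r7c6 has the single candidate 7. So r7c6=7.
Step 7. [r3c3∈{5,6}] row 3 places 5 nowhere but r3c3, so r3c3=5.
Step 8. [r1c2∈{2,4,9}] 9 has one home in row 1: r1c2, so r1c2=9.
Step 9. [r8c9∈{8}] r8c9's peers cover all but 8 ⇒ r8c9=8.
Step 10. [r7c9∈{1,5}] in col 9, 5 fits only at r7c9. So r7c9=5.
Step 11. [r2c3∈{3,7}] in col 3, 3 fits only at r2c3. So r2c3=3.
Step 12. [r9c3∈{2,7}] col 3 places 7 nowhere but r9c3, so r9c3=7.
Step 13. [r7c8∈{1}] r7c8's peers cover all but 1 ⇒ r7c8=1.
Step 14. [r5c1∈{4}] only 4 remains possible at r5c1. So r5c1=4.
Step 15. [r3c7∈{8}] r3c7 has the single candidate 8 ⇒ r3c7=8.
Step 16. [r5c3∈{6}] nothing but 6 survives at r5c3, so r5c3=6.
Step 17. [r6c7∈{9}] r6c7's peers cover all but 9. So r6c7=9.
Step 18. [r1c3∈{2}] r1c3 is down to just 2. So r1c3=2.
Step 19. [r8c8∈{7}] r8c8's peers cover all but 7. So r8c8=7.
Step 20. [r2c2∈{4}] r2c2 is down to just 4. So r2c2=4.
Step 21. [r1c4∈{1}] only 1 remains possible at r1c4, so r1c4=1.
Step 22. [r6c8∈{8}] only 8 remains possible at r6c8, so r6c8=8.
Step 23. [r9c5∈{8}] r9c5 is down to just 8, so r9c5=8.
Step 24. [r2c1∈{7}] only 7 remains possible at r2c1, so r2c1=7.
Step 25. [r5c5∈{3}] r5c5 is down to just 3 ⇒ r5c5=3.
Step 26. [r9c1∈{5}] r9c1 is down to just 5 ⇒ r9c1=5.
Step 27. [r1c8∈{4}] r1c8's peers cover all but 4, so r1c8=4.
Step 28. [r4c2∈{8}] r4c2 is down to just 8 ⇒ r4c2=8.
Step 29. [r7c1∈{9}] r7c1 is down to just 9, so r7c1=9.
Step 30. [r7c4∈{6}] only 6 remains possible at r7c4 ⇒ r7c4=6.
Step 31. [r1c5∈{5}] r1c5's peers cover all but 5, so r1c5=5.
Step 32. [r2c9∈{1}] r2c9 is down to just 1. So r2c9=1.
Step 33. [r9c2∈{2}] nothing but 2 survives at r9c2. So r9c2=2.
Step 34. [r8c5∈{9}] r8c5 is down to just 9, so r8c5=9.
Step 35. [r3c2∈{6}] r3c2's peers cover all but 6 ⇒ r3c2=6.
Step 36. [r6c4∈{7}] r6c4 is down to just 7. So r6c4=7.
Step 37. [r8c4∈{2}] only 2 remains possible at r8c4, so r8c4=2.
Step 38. [r7c2∈{3}] only 3 remains possible at r7c2, so r7c2=3.
Step 39. [r5c9∈{2}] r5c9's peers cover all but 2, so r5c9=2.

Answer: 8 9 2 1 5 3 6 4 7 / 7 4 3 9 6 8 5 2 1 / 1 6 5 4 7 2 8 9 3 / 2 8 9 5 1 6 7 3 4 / 4 7 6 8 3 9 1 5 2 / 3 5 1 7 2 4 9 8 6 / 9 3 8 6 4 7 2 1 5 / 6 1 4 2 9 5 3 7 8 / 5 2 7 3 8 1 4 6 9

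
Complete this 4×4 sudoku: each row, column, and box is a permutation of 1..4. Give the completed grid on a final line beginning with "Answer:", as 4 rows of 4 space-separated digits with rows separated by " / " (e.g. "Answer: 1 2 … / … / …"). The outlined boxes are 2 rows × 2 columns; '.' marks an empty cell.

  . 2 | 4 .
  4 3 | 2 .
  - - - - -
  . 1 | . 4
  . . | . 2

Step 1. [r4c1∈{3}] r4c1 is down to just 3. So r4c1=3.
Step 2. [r1c1∈{1}] nothing but 1 survives at r1c1. So r1c1=1.
Step 3. [r3c1∈{2}] r3c1 has the single candidate 2. So r3c1=2.
Step 4. [r4c3∈{1}] r4c3 has the single candidate 1. So r4c3=1.
Step 5. [r3c3∈{3}] r3c3 is down to just 3. So r3c3=3.
Step 6. [r4c2∈{4}] nothing but 4 survives at r4c2, so r4c2=4.
Step 7. [r2c4∈{1}] r2c4 has the single candidate 1, so r2c4=1.
Step 8. [r1c4∈{3}] r1c4's peers cover all but 3. So r1c4=3.

Answer: 1 2 4 3 / 4 3 2 1 / 2 1 3 4 / 3 4 1 2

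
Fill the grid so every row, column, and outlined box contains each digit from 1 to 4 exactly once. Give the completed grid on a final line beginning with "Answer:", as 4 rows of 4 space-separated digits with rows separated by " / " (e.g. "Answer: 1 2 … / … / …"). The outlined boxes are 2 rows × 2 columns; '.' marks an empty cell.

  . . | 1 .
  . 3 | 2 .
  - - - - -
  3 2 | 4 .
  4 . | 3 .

Step 1. [r2c4∈{4}] r2c4 has the single candidate 4, so r2c4=4.
Step 2. [r4c2∈{1}] only 1 remains possible at r4c2, so r4c2=1.
Step 3. [r2c1∈{1}] nothing but 1 survives at r2c1. So r2c1=1.
Step 4. [r1c1∈{2}] r1c1 has the single candidate 2, so r1c1=2.
Step 5. [r4c4∈{2}] r4c4 has the single candidate 2. So r4c4=2.
Step 6. [r3c4∈{1}] r3c4's peers cover all but 1, so r3c4=1.
Step 7. [r1c2∈{4}] nothing but 4 survives at r1c2 ⇒ r1c2=4.
Step 8. [r1c4∈{3}] r1c4 has the single candidate 3, so r1c4=3.

Answer: 2 4 1 3 / 1 3 2 4 / 3 2 4 1 / 4 1 3 2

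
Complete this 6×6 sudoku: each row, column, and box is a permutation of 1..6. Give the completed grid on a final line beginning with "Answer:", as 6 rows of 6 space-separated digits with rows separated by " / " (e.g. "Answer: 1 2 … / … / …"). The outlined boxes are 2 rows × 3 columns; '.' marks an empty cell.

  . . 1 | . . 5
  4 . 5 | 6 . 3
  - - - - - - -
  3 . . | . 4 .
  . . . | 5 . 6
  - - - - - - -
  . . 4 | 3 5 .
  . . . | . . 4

Step 1. [r2c2∈{2}] only 2 remains possible at r2c2. So r2c2=2.
Step 2. [r6c5∈{1,2,6}] across col 5, 6 lands solely at r6c5. So r6c5=6.
Step 3. [r4c3∈{2}] r4c3 is down to just 2. So r4c3=2.
Step 4. [r4c1∈{1}] nothing but 1 survives at r4c1. So r4c1=1.
Step 5. [r3c2∈{5,6}] row 3 places 5 nowhere but r3c2 ⇒ r3c2=5.
Step 6. [r1c2∈{3,6}] r1c2 is the only open cell in row 1 admitting 3 ⇒ r1c2=3.
Step 7. [r5c2∈{1,6}] col 2 places 6 nowhere but r5c2, so r5c2=6.
Step 8. [r5c6∈{1,2}] in row 5, 1 fits only at r5c6 ⇒ r5c6=1.
Step 9. [r6c4∈{2}] r6c4's peers cover all but 2. So r6c4=2.
Step 10. [r4c2∈{4}] r4c2 is down to just 4 ⇒ r4c2=4.
Step 11. [r4c5∈{3}] r4c5 has the single candidate 3. So r4c5=3.
Step 12. [r6c3∈{3}] nothing but 3 survives at r6c3, so r6c3=3.
Step 13. [r5c1∈{2}] r5c1's peers cover all but 2, so r5c1=2.
Step 14. [r3c6∈{2}] r3c6 is down to just 2 ⇒ r3c6=2.
Step 15. [r1c1∈{6}] r1c1's peers cover all but 6 ⇒ r1c1=6.
Step 16. [r6c2∈{1}] only 1 remains possible at r6c2, so r6c2=1.
Step 17. [r3c3∈{6}] r3c3 has the single candidate 6. So r3c3=6.
Step 18. [r1c5∈{2}] r1c5's peers cover all but 2 ⇒ r1c5=2.
Step 19. [r1c4∈{4}] r1c4 is down to just 4, so r1c4=4.
Step 20. [r2c5∈{1}] r2c5's peers cover all but 1. So r2c5=1.
Step 21. [r6c1∈{5}] only 5 remains possible at r6c1 ⇒ r6c1=5.
Step 22. [r3c4∈{1}] only 1 remains possible at r3c4, so r3c4=1.

Answer: 6 3 1 4 2 5 / 4 2 5 6 1 3 / 3 5 6 1 4 2 / 1 4 2 5 3 6 / 2 6 4 3 5 1 / 5 1 3 2 6 4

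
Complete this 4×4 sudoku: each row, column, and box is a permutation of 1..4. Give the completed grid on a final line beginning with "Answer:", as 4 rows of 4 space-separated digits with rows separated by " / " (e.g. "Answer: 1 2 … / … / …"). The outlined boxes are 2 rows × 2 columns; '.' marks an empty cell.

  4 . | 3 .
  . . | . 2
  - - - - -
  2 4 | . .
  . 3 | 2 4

Step 1. [r1c4∈{1}] r1c4 is down to just 1, so r1c4=1.
Step 2. [r2c2∈{1}] nothing but 1 survives at r2c2. So r2c2=1.
Step 3. [r2c3∈{4}] nothing but 4 survives at r2c3, so r2c3=4.
Step 4. [r4c1∈{1}] only 1 remains possible at r4c1 ⇒ r4c1=1.
Step 5. [r2c1∈{3}] r2c1 has the single candidate 3 ⇒ r2c1=3.
Step 6. [r1c2∈{2}] nothing but 2 survives at r1c2. So r1c2=2.
Step 7. [r3c4∈{3}] nothing but 3 survives at r3c4, so r3c4=3.
Step 8. [r3c3∈{1}] r3c3 is down to just 1. So r3c3=1.

Answer: 4 2 3 1 / 3 1 4 2 / 2 4 1 3 / 1 3 2 4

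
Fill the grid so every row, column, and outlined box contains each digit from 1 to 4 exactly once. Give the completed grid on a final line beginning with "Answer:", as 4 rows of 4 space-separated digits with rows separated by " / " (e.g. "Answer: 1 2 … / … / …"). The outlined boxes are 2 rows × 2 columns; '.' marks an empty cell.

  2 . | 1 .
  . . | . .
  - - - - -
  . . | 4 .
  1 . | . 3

Step 1. [r2c1∈{3,4}] 4 has one home in col 1: r2c1, so r2c1=4.
Step 2. [r4c3∈{2}] r4c3 is down to just 2. So r4c3=2.
Step 3. [r1c2∈{3}] only 3 remains possible at r1c2 ⇒ r1c2=3.
Step 4. [r2c3∈{3}] r2c3 has the single candidate 3 ⇒ r2c3=3.
Step 5. [r3c2∈{2}] nothing but 2 survives at r3c2, so r3c2=2.
Step 6. [r2c2∈{1}] nothing but 1 survives at r2c2 ⇒ r2c2=1.
Step 7. [r3c4∈{1}] r3c4 is down to just 1, so r3c4=1.
Step 8. [r4c2∈{4}] r4c2 is down to just 4, so r4c2=4.
Step 9. [r2c4∈{2}] r2c4 is down to just 2 ⇒ r2c4=2.
Step 10. [r3c1∈{3}] nothing but 3 survives at r3c1 ⇒ r3c1=3.
Step 11. [r1c4∈{4}] r1c4 is down to just 4. So r1c4=4.

Answer: 2 3 1 4 / 4 1 3 2 / 3 2 4 1 / 1 4 2 3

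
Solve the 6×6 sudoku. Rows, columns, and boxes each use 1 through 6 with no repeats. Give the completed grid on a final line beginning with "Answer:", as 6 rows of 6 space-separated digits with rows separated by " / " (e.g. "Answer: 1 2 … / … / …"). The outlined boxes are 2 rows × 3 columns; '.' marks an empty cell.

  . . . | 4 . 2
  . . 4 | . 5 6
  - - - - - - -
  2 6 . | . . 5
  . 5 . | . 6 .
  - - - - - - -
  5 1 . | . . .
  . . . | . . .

Step 1. [r1c2∈{3}] r1c2 is down to just 3. So r1c2=3.
Step 2. [r3c5∈{1,3,4}] in row 3, 4 fits only at r3c5 ⇒ r3c5=4.
Step 3. [r2c4∈{1,3}] 3 has one home in row 2: r2c4, so r2c4=3.
Step 4. [r4c6∈{1,3}] r4c6 is the only open cell in box 4 admitting 3. So r4c6=3.
Step 5. [r6c1∈{3,4,6}] across col 1, 3 lands solely at r6c1 ⇒ r6c1=3.
Step 6. [r4c3∈{1}] r4c3 has the single candidate 1. So r4c3=1.
Step 7. [r6c4∈{1,2,5,6}] in row 6, 5 fits only at r6c4. So r6c4=5.
Step 8. [r6c3∈{2,6}] in row 6, 6 fits only at r6c3. So r6c3=6.
Step 9. [r5c3∈{2}] only 2 remains possible at r5c3 ⇒ r5c3=2.
Step 10. [r6c6∈{1,4}] r6c6 is the only open cell in col 6 admitting 1. So r6c6=1.
Step 11. [r1c1∈{1,6}] 6 has one home in row 1: r1c1 ⇒ r1c1=6.
Step 12. [r5c5∈{3}] r5c5's peers cover all but 3. So r5c5=3.
Step 13. [r5c4∈{6}] only 6 remains possible at r5c4 ⇒ r5c4=6.
Step 14. [r2c2∈{2}] nothing but 2 survives at r2c2, so r2c2=2.
Step 15. [r2c1∈{1}] nothing but 1 survives at r2c1. So r2c1=1.
Step 16. [r3c3∈{3}] r3c3's peers cover all but 3, so r3c3=3.
Step 17. [r6c2∈{4}] r6c2 is down to just 4, so r6c2=4.
Step 18. [r6c5∈{2}] r6c5 is down to just 2, so r6c5=2.
Step 19. [r4c4∈{2}] r4c4 is down to just 2. So r4c4=2.
Step 20. [r1c5∈{1}] nothing but 1 survives at r1c5. So r1c5=1.
Step 21. [r3c4∈{1}] r3c4's peers cover all but 1, so r3c4=1.
Step 22. [r5c6∈{4}] r5c6's peers cover all but 4 ⇒ r5c6=4.
Step 23. [r4c1∈{4}] only 4 remains possible at r4c1 ⇒ r4c1=4.
Step 24. [r1c3∈{5}] r1c3 has the single candidate 5, so r1c3=5.

Answer: 6 3 5 4 1 2 / 1 2 4 3 5 6 / 2 6 3 1 4 5 / 4 5 1 2 6 3 / 5 1 2 6 3 4 / 3 4 6 5 2 1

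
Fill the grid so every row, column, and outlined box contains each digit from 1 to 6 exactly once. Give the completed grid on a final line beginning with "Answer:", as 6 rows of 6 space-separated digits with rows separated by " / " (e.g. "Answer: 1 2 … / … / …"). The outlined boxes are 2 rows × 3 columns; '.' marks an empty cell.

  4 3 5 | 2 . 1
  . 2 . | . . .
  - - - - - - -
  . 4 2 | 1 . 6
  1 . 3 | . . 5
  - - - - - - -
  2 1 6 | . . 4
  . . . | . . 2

Step 1. [r6c5∈{1,3,5,6}] row 6 places 1 nowhere but r6c5 ⇒ r6c5=1.
Step 2. [r6c4∈{3,5,6}] across row 6, 6 lands solely at r6c4. So r6c4=6.
Step 3. [r2c6∈{3}] r2c6 is down to just 3 ⇒ r2c6=3.
Step 4. [r5c4∈{3,5}] 3 has one home in col 4: r5c4. So r5c4=3.
Step 5. [r2c4∈{4,5}] 5 has one home in col 4: r2c4. So r2c4=5.
Step 6. [r2c5∈{4,6}] row 2 places 4 nowhere but r2c5, so r2c5=4.
Step 7. [r6c1∈{3,5}] r6c1 is the only open cell in row 6 admitting 3, so r6c1=3.
Step 8. [r4c4∈{4}] r4c4's peers cover all but 4. So r4c4=4.
Step 9. [r5c5∈{5}] nothing but 5 survives at r5c5 ⇒ r5c5=5.
Step 10. [r6c3∈{4}] r6c3 is down to just 4 ⇒ r6c3=4.
Step 11. [r4c2∈{6}] r4c2's peers cover all but 6. So r4c2=6.
Step 12. [r3c1∈{5}] r3c1 is down to just 5. So r3c1=5.
Step 13. [r2c1∈{6}] r2c1 has the single candidate 6 ⇒ r2c1=6.
Step 14. [r2c3∈{1}] r2c3's peers cover all but 1 ⇒ r2c3=1.
Step 15. [r1c5∈{6}] r1c5's peers cover all but 6. So r1c5=6.
Step 16. [r4c5∈{2}] r4c5 has the single candidate 2, so r4c5=2.
Step 17. [r6c2∈{5}] r6c2 has the single candidate 5, so r6c2=5.
Step 18. [r3c5∈{3}] nothing but 3 survives at r3c5, so r3c5=3.

Answer: 4 3 5 2 6 1 / 6 2 1 5 4 3 / 5 4 2 1 3 6 / 1 6 3 4 2 5 / 2 1 6 3 5 4 / 3 5 4 6 1 2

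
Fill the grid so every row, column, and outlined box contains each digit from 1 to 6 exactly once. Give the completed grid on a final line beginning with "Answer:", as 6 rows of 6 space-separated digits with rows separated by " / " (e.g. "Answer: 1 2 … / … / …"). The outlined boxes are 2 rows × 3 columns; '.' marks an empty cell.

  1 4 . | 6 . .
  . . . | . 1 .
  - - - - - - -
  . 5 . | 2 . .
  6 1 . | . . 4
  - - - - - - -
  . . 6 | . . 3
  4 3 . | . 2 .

Step 1. [r5c4∈{1,4,5}] row 5 places 1 nowhere but r5c4 ⇒ r5c4=1.
Step 2. [r6c4∈{5}] r6c4's peers cover all but 5. So r6c4=5.
Step 3. [r4c4∈{3}] r4c4 is down to just 3 ⇒ r4c4=3.
Step 4. [r1c5∈{3,5}] across col 5, 3 lands solely at r1c5, so r1c5=3.
Step 5. [r3c1∈{3}] only 3 remains possible at r3c1 ⇒ r3c1=3.
Step 6. [r4c3∈{2}] only 2 remains possible at r4c3 ⇒ r4c3=2.
Step 7. [r1c3∈{5}] nothing but 5 survives at r1c3, so r1c3=5.
Step 8. [r2c1∈{2}] r2c1 has the single candidate 2, so r2c1=2.
Step 9. [r6c6∈{6}] r6c6 has the single candidate 6, so r6c6=6.
Step 10. [r5c5∈{4}] r5c5's peers cover all but 4. So r5c5=4.
Step 11. [r4c5∈{5}] r4c5's peers cover all but 5 ⇒ r4c5=5.
Step 12. [r6c3∈{1}] only 1 remains possible at r6c3. So r6c3=1.
Step 13. [r2c2∈{6}] nothing but 6 survives at r2c2 ⇒ r2c2=6.
Step 14. [r5c2∈{2}] nothing but 2 survives at r5c2. So r5c2=2.
Step 15. [r3c5∈{6}] only 6 remains possible at r3c5 ⇒ r3c5=6.
Step 16. [r3c3∈{4}] r3c3's peers cover all but 4, so r3c3=4.
Step 17. [r2c6∈{5}] r2c6's peers cover all but 5 ⇒ r2c6=5.
Step 18. [r2c4∈{4}] nothing but 4 survives at r2c4 ⇒ r2c4=4.
Step 19. [r5c1∈{5}] only 5 remains possible at r5c1 ⇒ r5c1=5.
Step 20. [r3c6∈{1}] only 1 remains possible at r3c6 ⇒ r3c6=1.
Step 21. [r1c6∈{2}] only 2 remains possible at r1c6 ⇒ r1c6=2.
Step 22. [r2c3∈{3}] r2c3 has the single candidate 3 ⇒ r2c3=3.

Answer: 1 4 5 6 3 2 / 2 6 3 4 1 5 / 3 5 4 2 6 1 / 6 1 2 3 5 4 / 5 2 6 1 4 3 / 4 3 1 5 2 6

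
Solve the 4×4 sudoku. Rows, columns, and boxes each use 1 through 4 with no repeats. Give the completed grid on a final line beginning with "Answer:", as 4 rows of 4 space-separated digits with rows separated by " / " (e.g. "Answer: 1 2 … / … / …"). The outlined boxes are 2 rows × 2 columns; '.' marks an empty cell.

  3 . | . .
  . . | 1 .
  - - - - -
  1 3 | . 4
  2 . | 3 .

Step 1. [r1c4∈{2}] r1c4 is down to just 2 ⇒ r1c4=2.
Step 2. [r2c1∈{4}] r2c1 is down to just 4 ⇒ r2c1=4.
Step 3. [r4c2∈{4}] r4c2 is down to just 4 ⇒ r4c2=4.
Step 4. [r1c3∈{4}] nothing but 4 survives at r1c3. So r1c3=4.
Step 5. [r2c2∈{2}] r2c2 has the single candidate 2 ⇒ r2c2=2.
Step 6. [r1c2∈{1}] nothing but 1 survives at r1c2. So r1c2=1.
Step 7. [r3c3∈{2}] only 2 remains possible at r3c3, so r3c3=2.
Step 8. [r2c4∈{3}] only 3 remains possible at r2c4. So r2c4=3.
Step 9. [r4c4∈{1}] nothing but 1 survives at r4c4. So r4c4=1.

Answer: 3 1 4 2 / 4 2 1 3 / 1 3 2 4 / 2 4 3 1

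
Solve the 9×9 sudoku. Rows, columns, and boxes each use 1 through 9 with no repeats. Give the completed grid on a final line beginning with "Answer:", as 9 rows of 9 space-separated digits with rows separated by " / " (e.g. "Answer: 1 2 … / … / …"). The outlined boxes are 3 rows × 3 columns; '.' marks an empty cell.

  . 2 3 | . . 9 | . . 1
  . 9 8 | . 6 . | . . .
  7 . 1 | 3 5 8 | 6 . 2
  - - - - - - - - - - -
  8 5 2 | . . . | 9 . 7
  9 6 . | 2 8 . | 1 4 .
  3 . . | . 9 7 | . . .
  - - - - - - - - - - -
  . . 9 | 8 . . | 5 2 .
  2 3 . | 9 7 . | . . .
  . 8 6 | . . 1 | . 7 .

Step 1. [r1c5∈{4}] r1c5 is down to just 4, so r1c5=4.
Step 2. [r7c5∈{3}] r7c5 has the single candidate 3. So r7c5=3.
Step 3. [r2c4∈{1,7}] row 2 places 1 nowhere but r2c4, so r2c4=1.
Step 4. [r8c3∈{4,5}] across col 3, 5 lands solely at r8c3. So r8c3=5.
Step 5. [r9c1∈{4}] r9c1 is down to just 4 ⇒ r9c1=4.
Step 6. [r2c7∈{3,4,7}] row 2 places 7 nowhere but r2c7, so r2c7=7.
Step 7. [r8c7∈{4,8}] col 7 places 4 nowhere but r8c7. So r8c7=4.
Step 8. [r7c9∈{6}] r7c9 has the single candidate 6, so r7c9=6.
Step 9. [r5c6∈{3,5}] 5 has one home in col 6: r5c6 ⇒ r5c6=5.
Step 10. [r5c9∈{3}] r5c9 is down to just 3 ⇒ r5c9=3.
Step 11. [r2c1∈{5}] r2c1 is down to just 5. So r2c1=5.
Step 12. [r4c8∈{6}] r4c8 has the single candidate 6, so r4c8=6.
Step 13. [r6c3∈{4}] r6c3 has the single candidate 4. So r6c3=4.
Step 14. [r6c9∈{5,8}] col 9 places 5 nowhere but r6c9. So r6c9=5.
Step 15. [r6c8∈{8}] nothing but 8 survives at r6c8, so r6c8=8.
Step 16. [r6c2∈{1}] nothing but 1 survives at r6c2. So r6c2=1.
Step 17. [r4c6∈{3,4}] r4c6 is the only open cell in row 4 admitting 3, so r4c6=3.
Step 18. [r4c5∈{1}] nothing but 1 survives at r4c5, so r4c5=1.
Step 19. [r6c4∈{6}] r6c4 is down to just 6 ⇒ r6c4=6.
Step 20. [r2c9∈{4}] r2c9 has the single candidate 4, so r2c9=4.
Step 21. [r2c8∈{3}] r2c8's peers cover all but 3 ⇒ r2c8=3.
Step 22. [r2c6∈{2}] r2c6 has the single candidate 2 ⇒ r2c6=2.
Step 23. [r5c3∈{7}] only 7 remains possible at r5c3 ⇒ r5c3=7.
Step 24. [r1c7∈{8}] r1c7 is down to just 8. So r1c7=8.
Step 25. [r1c1∈{6}] only 6 remains possible at r1c1. So r1c1=6.
Step 26. [r1c4∈{7}] nothing but 7 survives at r1c4. So r1c4=7.
Step 27. [r7c2∈{7}] nothing but 7 survives at r7c2, so r7c2=7.
Step 28. [r8c8∈{1}] nothing but 1 survives at r8c8. So r8c8=1.
Step 29. [r9c7∈{3}] r9c7 has the single candidate 3, so r9c7=3.
Step 30. [r7c6∈{4}] r7c6 is down to just 4 ⇒ r7c6=4.
Step 31. [r8c6∈{6}] r8c6 has the single candidate 6, so r8c6=6.
Step 32. [r9c5∈{2}] only 2 remains possible at r9c5 ⇒ r9c5=2.
Step 33. [r9c9∈{9}] only 9 remains possible at r9c9. So r9c9=9.
Step 34. [r6c7∈{2}] only 2 remains possible at r6c7, so r6c7=2.
Step 35. [r3c2∈{4}] r3c2 has the single candidate 4 ⇒ r3c2=4.
Step 36. [r8c9∈{8}] nothing but 8 survives at r8c9, so r8c9=8.
Step 37. [r9c4∈{5}] nothing but 5 survives at r9c4. So r9c4=5.
Step 38. [r3c8∈{9}] r3c8's peers cover all but 9, so r3c8=9.
Step 39. [r1c8∈{5}] r1c8 has the single candidate 5 ⇒ r1c8=5.
Step 40. [r4c4∈{4}] r4c4 is down to just 4. So r4c4=4.
Step 41. [r7c1∈{1}] only 1 remains possible at r7c1 ⇒ r7c1=1.

Answer: 6 2 3 7 4 9 8 5 1 / 5 9 8 1 6 2 7 3 4 / 7 4 1 3 5 8 6 9 2 / 8 5 2 4 1 3 9 6 7 / 9 6 7 2 8 5 1 4 3 / 3 1 4 6 9 7 2 8 5 / 1 7 9 8 3 4 5 2 6 / 2 3 5 9 7 6 4 1 8 / 4 8 6 5 2 1 3 7 9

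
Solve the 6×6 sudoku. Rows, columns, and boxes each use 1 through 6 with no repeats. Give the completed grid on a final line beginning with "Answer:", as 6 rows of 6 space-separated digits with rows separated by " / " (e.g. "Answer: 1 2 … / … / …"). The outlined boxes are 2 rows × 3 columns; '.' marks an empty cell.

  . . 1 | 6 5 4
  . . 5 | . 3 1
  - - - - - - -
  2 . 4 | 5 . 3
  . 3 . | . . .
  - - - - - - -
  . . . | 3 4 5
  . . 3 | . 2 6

Step 1. [r4c3∈{6}] only 6 remains possible at r4c3 ⇒ r4c3=6.
Step 2. [r3c2∈{1}] r3c2 is down to just 1. So r3c2=1.
Step 3. [r6c4∈{1}] nothing but 1 survives at r6c4 ⇒ r6c4=1.
Step 4. [r6c2∈{4,5}] across col 2, 5 lands solely at r6c2. So r6c2=5.
Step 5. [r2c2∈{2,4,6}] in col 2, 4 fits only at r2c2, so r2c2=4.
Step 6. [r5c2∈{2,6}] col 2 places 6 nowhere but r5c2. So r5c2=6.
Step 7. [r4c4∈{2,4}] r4c4 is the only open cell in row 4 admitting 4 ⇒ r4c4=4.
Step 8. [r4c1∈{5}] r4c1 is down to just 5. So r4c1=5.
Step 9. [r1c1∈{3}] r1c1 is down to just 3. So r1c1=3.
Step 10. [r4c6∈{2}] r4c6's peers cover all but 2. So r4c6=2.
Step 11. [r3c5∈{6}] r3c5 has the single candidate 6 ⇒ r3c5=6.
Step 12. [r4c5∈{1}] nothing but 1 survives at r4c5. So r4c5=1.
Step 13. [r2c4∈{2}] r2c4 is down to just 2. So r2c4=2.
Step 14. [r1c2∈{2}] r1c2 has the single candidate 2. So r1c2=2.
Step 15. [r6c1∈{4}] nothing but 4 survives at r6c1, so r6c1=4.
Step 16. [r2c1∈{6}] r2c1 has the single candidate 6 ⇒ r2c1=6.
Step 17. [r5c1∈{1}] r5c1's peers cover all but 1, so r5c1=1.
Step 18. [r5c3∈{2}] nothing but 2 survives at r5c3 ⇒ r5c3=2.

Answer: 3 2 1 6 5 4 / 6 4 5 2 3 1 / 2 1 4 5 6 3 / 5 3 6 4 1 2 / 1 6 2 3 4 5 / 4 5 3 1 2 6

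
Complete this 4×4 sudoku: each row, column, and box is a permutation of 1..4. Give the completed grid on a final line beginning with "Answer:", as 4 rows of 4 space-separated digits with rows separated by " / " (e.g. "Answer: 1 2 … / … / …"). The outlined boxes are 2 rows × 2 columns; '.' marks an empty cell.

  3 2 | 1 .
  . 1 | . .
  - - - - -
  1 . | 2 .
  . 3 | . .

Step 1. [r1c4∈{4}] nothing but 4 survives at r1c4, so r1c4=4.
Step 2. [r2c3∈{3}] r2c3 is down to just 3. So r2c3=3.
Step 3. [r2c1∈{4}] r2c1 has the single candidate 4. So r2c1=4.
Step 4. [r4c3∈{4}] r4c3 has the single candidate 4, so r4c3=4.
Step 5. [r4c4∈{1}] r4c4's peers cover all but 1, so r4c4=1.
Step 6. [r2c4∈{2}] r2c4 is down to just 2, so r2c4=2.
Step 7. [r4c1∈{2}] r4c1 is down to just 2 ⇒ r4c1=2.
Step 8. [r3c2∈{4}] only 4 remains possible at r3c2. So r3c2=4.
Step 9. [r3c4∈{3}] r3c4's peers cover all but 3. So r3c4=3.

Answer: 3 2 1 4 / 4 1 3 2 / 1 4 2 3 / 2 3 4 1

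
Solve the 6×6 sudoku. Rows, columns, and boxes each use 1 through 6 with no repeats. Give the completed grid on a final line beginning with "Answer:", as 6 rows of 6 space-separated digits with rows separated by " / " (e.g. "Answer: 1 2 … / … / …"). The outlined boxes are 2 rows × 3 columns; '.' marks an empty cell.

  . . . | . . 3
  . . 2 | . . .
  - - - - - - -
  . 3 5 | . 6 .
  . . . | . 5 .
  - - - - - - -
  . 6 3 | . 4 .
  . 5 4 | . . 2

Step 1. [r2c5∈{1}] nothing but 1 survives at r2c5, so r2c5=1.
Step 2. [r2c2∈{4}] r2c2's peers cover all but 4 ⇒ r2c2=4.
Step 3. [r6c1∈{1}] r6c1 is down to just 1. So r6c1=1.
Step 4. [r1c4∈{2,4,5,6}] row 1 places 4 nowhere but r1c4 ⇒ r1c4=4.
Step 5. [r4c2∈{1,2}] 2 has one home in col 2: r4c2. So r4c2=2.
Step 6. [r4c3∈{1,6}] 1 has one home in box 3: r4c3, so r4c3=1.
Step 7. [r2c6∈{5,6}] across col 6, 6 lands solely at r2c6 ⇒ r2c6=6.
Step 8. [r2c4∈{5}] r2c4 has the single candidate 5. So r2c4=5.
Step 9. [r4c6∈{4}] nothing but 4 survives at r4c6. So r4c6=4.
Step 10. [r5c4∈{1}] r5c4 is down to just 1. So r5c4=1.
Step 11. [r4c1∈{6}] r4c1 has the single candidate 6. So r4c1=6.
Step 12. [r6c4∈{3,6}] 6 has one home in row 6: r6c4. So r6c4=6.
Step 13. [r4c4∈{3}] r4c4 is down to just 3 ⇒ r4c4=3.
Step 14. [r3c4∈{2}] only 2 remains possible at r3c4 ⇒ r3c4=2.
Step 15. [r1c2∈{1}] r1c2 is down to just 1. So r1c2=1.
Step 16. [r3c1∈{4}] nothing but 4 survives at r3c1 ⇒ r3c1=4.
Step 17. [r6c5∈{3}] only 3 remains possible at r6c5. So r6c5=3.
Step 18. [r5c1∈{2}] r5c1 is down to just 2, so r5c1=2.
Step 19. [r3c6∈{1}] r3c6's peers cover all but 1. So r3c6=1.
Step 20. [r1c1∈{5}] r1c1 has the single candidate 5. So r1c1=5.
Step 21. [r5c6∈{5}] r5c6 is down to just 5 ⇒ r5c6=5.
Step 22. [r1c3∈{6}] r1c3's peers cover all but 6, so r1c3=6.
Step 23. [r2c1∈{3}] only 3 remains possible at r2c1 ⇒ r2c1=3.
Step 24. [r1c5∈{2}] r1c5 is down to just 2, so r1c5=2.

Answer: 5 1 6 4 2 3 / 3 4 2 5 1 6 / 4 3 5 2 6 1 / 6 2 1 3 5 4 / 2 6 3 1 4 5 / 1 5 4 6 3 2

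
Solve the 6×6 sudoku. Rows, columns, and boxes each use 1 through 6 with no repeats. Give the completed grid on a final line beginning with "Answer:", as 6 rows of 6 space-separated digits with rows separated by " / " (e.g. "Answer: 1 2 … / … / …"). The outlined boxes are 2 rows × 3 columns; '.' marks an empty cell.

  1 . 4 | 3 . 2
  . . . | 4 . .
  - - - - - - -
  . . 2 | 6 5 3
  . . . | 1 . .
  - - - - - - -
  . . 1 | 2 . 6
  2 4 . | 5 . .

Step 1. [r1c2∈{5,6}] in row 1, 5 fits only at r1c2, so r1c2=5.
Step 2. [r5c2∈{3}] r5c2's peers cover all but 3 ⇒ r5c2=3.
Step 3. [r4c3∈{3,5,6}] 5 has one home in col 3: r4c3 ⇒ r4c3=5.
Step 4. [r4c1∈{3,4,6}] r4c1 is the only open cell in row 4 admitting 3, so r4c1=3.
Step 5. [r2c1∈{6}] only 6 remains possible at r2c1. So r2c1=6.
Step 6. [r6c6∈{1}] nothing but 1 survives at r6c6. So r6c6=1.
Step 7. [r5c5∈{4}] nothing but 4 survives at r5c5, so r5c5=4.
Step 8. [r1c5∈{6}] r1c5's peers cover all but 6 ⇒ r1c5=6.
Step 9. [r2c3∈{3}] r2c3's peers cover all but 3 ⇒ r2c3=3.
Step 10. [r4c2∈{6}] nothing but 6 survives at r4c2 ⇒ r4c2=6.
Step 11. [r6c3∈{6}] nothing but 6 survives at r6c3 ⇒ r6c3=6.
Step 12. [r2c2∈{2}] r2c2 is down to just 2, so r2c2=2.
Step 13. [r2c6∈{5}] r2c6 is down to just 5 ⇒ r2c6=5.
Step 14. [r4c5∈{2}] r4c5's peers cover all but 2 ⇒ r4c5=2.
Step 15. [r6c5∈{3}] r6c5 has the single candidate 3, so r6c5=3.
Step 16. [r2c5∈{1}] r2c5 has the single candidate 1, so r2c5=1.
Step 17. [r5c1∈{5}] r5c1 is down to just 5, so r5c1=5.
Step 18. [r4c6∈{4}] r4c6 has the single candidate 4. So r4c6=4.
Step 19. [r3c2∈{1}] only 1 remains possible at r3c2. So r3c2=1.
Step 20. [r3c1∈{4}] only 4 remains possible at r3c1, so r3c1=4.

Answer: 1 5 4 3 6 2 / 6 2 3 4 1 5 / 4 1 2 6 5 3 / 3 6 5 1 2 4 / 5 3 1 2 4 6 / 2 4 6 5 3 1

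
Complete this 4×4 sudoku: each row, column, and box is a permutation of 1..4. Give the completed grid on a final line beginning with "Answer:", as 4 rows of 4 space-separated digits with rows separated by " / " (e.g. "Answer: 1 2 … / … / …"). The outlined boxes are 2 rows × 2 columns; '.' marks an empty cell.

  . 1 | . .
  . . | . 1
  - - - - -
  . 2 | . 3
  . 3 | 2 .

Step 1. [r2c1∈{2,3,4}] 2 has one home in row 2: r2c1. So r2c1=2.
Step 2. [r4c4∈{4}] r4c4's peers cover all but 4. So r4c4=4.
Step 3. [r2c2∈{4}] r2c2's peers cover all but 4 ⇒ r2c2=4.
Step 4. [r3c1∈{1,4}] row 3 places 4 nowhere but r3c1 ⇒ r3c1=4.
Step 5. [r2c3∈{3}] only 3 remains possible at r2c3. So r2c3=3.
Step 6. [r1c4∈{2}] r1c4 is down to just 2. So r1c4=2.
Step 7. [r4c1∈{1}] r4c1 has the single candidate 1. So r4c1=1.
Step 8. [r1c3∈{4}] nothing but 4 survives at r1c3, so r1c3=4.
Step 9. [r1c1∈{3}] only 3 remains possible at r1c1 ⇒ r1c1=3.
Step 10. [r3c3∈{1}] nothing but 1 survives at r3c3, so r3c3=1.

Answer: 3 1 4 2 / 2 4 3 1 / 4 2 1 3 / 1 3 2 4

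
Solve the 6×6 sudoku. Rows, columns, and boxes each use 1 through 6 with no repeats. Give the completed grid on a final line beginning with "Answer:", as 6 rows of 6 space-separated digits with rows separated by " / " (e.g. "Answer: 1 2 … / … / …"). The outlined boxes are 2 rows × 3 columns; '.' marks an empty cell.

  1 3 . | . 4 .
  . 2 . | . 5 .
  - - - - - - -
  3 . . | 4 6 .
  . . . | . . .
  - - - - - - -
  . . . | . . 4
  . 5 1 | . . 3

Step 1. [r4c1∈{2,4,5,6}] in col 1, 5 fits only at r4c1, so r4c1=5.
Step 2. [r5c2∈{6}] r5c2 has the single candidate 6. So r5c2=6.
Step 3. [r6c5∈{2}] r6c5 has the single candidate 2, so r6c5=2.
Step 4. [r2c1∈{4,6}] across col 1, 6 lands solely at r2c1, so r2c1=6.
Step 5. [r2c6∈{1}] only 1 remains possible at r2c6. So r2c6=1.
Step 6. [r4c6∈{2}] r4c6's peers cover all but 2, so r4c6=2.
Step 7. [r5c5∈{1}] r5c5 has the single candidate 1 ⇒ r5c5=1.
Step 8. [r4c4∈{1,3}] col 4 places 1 nowhere but r4c4, so r4c4=1.
Step 9. [r3c3∈{2}] r3c3 has the single candidate 2, so r3c3=2.
Step 10. [r2c3∈{4}] r2c3 is down to just 4 ⇒ r2c3=4.
Step 11. [r6c4∈{6}] r6c4's peers cover all but 6 ⇒ r6c4=6.
Step 12. [r4c3∈{6}] nothing but 6 survives at r4c3. So r4c3=6.
Step 13. [r1c4∈{2}] only 2 remains possible at r1c4. So r1c4=2.
Step 14. [r3c2∈{1}] only 1 remains possible at r3c2 ⇒ r3c2=1.
Step 15. [r5c3∈{3}] r5c3's peers cover all but 3 ⇒ r5c3=3.
Step 16. [r4c2∈{4}] r4c2's peers cover all but 4 ⇒ r4c2=4.
Step 17. [r4c5∈{3}] nothing but 3 survives at r4c5 ⇒ r4c5=3.
Step 18. [r1c6∈{6}] only 6 remains possible at r1c6 ⇒ r1c6=6.
Step 19. [r2c4∈{3}] r2c4's peers cover all but 3 ⇒ r2c4=3.
Step 20. [r5c4∈{5}] nothing but 5 survives at r5c4. So r5c4=5.
Step 21. [r1c3∈{5}] r1c3's peers cover all but 5 ⇒ r1c3=5.
Step 22. [r6c1∈{4}] nothing but 4 survives at r6c1, so r6c1=4.
Step 23. [r3c6∈{5}] r3c6's peers cover all but 5 ⇒ r3c6=5.
Step 24. [r5c1∈{2}] r5c1's peers cover all but 2 ⇒ r5c1=2.

Answer: 1 3 5 2 4 6 / 6 2 4 3 5 1 / 3 1 2 4 6 5 / 5 4 6 1 3 2 / 2 6 3 5 1 4 / 4 5 1 6 2 3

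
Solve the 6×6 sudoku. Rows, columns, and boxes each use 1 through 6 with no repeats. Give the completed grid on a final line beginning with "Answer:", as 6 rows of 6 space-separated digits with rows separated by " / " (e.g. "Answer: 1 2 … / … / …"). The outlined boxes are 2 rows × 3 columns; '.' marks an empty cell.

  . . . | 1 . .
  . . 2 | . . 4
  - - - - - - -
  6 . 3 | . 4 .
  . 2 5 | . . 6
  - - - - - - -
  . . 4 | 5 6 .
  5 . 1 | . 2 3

Step 1. [r1c2∈{3,4,5,6}] r1c2 is the only open cell in col 2 admitting 4, so r1c2=4.
Step 2. [r2c2∈{1,3,5,6}] in col 2, 5 fits only at r2c2, so r2c2=5.
Step 3. [r2c5∈{3}] r2c5 has the single candidate 3. So r2c5=3.
Step 4. [r3c6∈{1,2,5}] row 3 places 5 nowhere but r3c6, so r3c6=5.
Step 5. [r3c2∈{1}] r3c2's peers cover all but 1 ⇒ r3c2=1.
Step 6. [r1c1∈{3}] r1c1 is down to just 3, so r1c1=3.
Step 7. [r1c5∈{5}] r1c5 is down to just 5, so r1c5=5.
Step 8. [r4c5∈{1}] r4c5's peers cover all but 1 ⇒ r4c5=1.
Step 9. [r5c6∈{1}] r5c6 has the single candidate 1. So r5c6=1.
Step 10. [r6c2∈{6}] r6c2 has the single candidate 6. So r6c2=6.
Step 11. [r4c1∈{4}] only 4 remains possible at r4c1, so r4c1=4.
Step 12. [r2c4∈{6}] r2c4's peers cover all but 6. So r2c4=6.
Step 13. [r6c4∈{4}] only 4 remains possible at r6c4. So r6c4=4.
Step 14. [r5c1∈{2}] r5c1 is down to just 2, so r5c1=2.
Step 15. [r4c4∈{3}] only 3 remains possible at r4c4. So r4c4=3.
Step 16. [r1c6∈{2}] nothing but 2 survives at r1c6, so r1c6=2.
Step 17. [r5c2∈{3}] r5c2's peers cover all but 3. So r5c2=3.
Step 18. [r3c4∈{2}] only 2 remains possible at r3c4. So r3c4=2.
Step 19. [r2c1∈{1}] nothing but 1 survives at r2c1 ⇒ r2c1=1.
Step 20. [r1c3∈{6}] nothing but 6 survives at r1c3. So r1c3=6.

Answer: 3 4 6 1 5 2 / 1 5 2 6 3 4 / 6 1 3 2 4 5 / 4 2 5 3 1 6 / 2 3 4 5 6 1 / 5 6 1 4 2 3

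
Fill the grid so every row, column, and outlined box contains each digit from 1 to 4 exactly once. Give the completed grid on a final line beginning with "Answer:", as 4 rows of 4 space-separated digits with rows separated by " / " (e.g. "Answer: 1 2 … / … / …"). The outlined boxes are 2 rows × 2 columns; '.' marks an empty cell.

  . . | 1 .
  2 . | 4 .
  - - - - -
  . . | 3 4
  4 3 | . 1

Step 1. [r2c4∈{3}] r2c4 is down to just 3 ⇒ r2c4=3.
Step 2. [r3c1∈{1}] nothing but 1 survives at r3c1, so r3c1=1.
Step 3. [r1c4∈{2}] nothing but 2 survives at r1c4, so r1c4=2.
Step 4. [r3c2∈{2}] r3c2 has the single candidate 2. So r3c2=2.
Step 5. [r1c2∈{4}] r1c2's peers cover all but 4, so r1c2=4.
Step 6. [r4c3∈{2}] only 2 remains possible at r4c3 ⇒ r4c3=2.
Step 7. [r1c1∈{3}] r1c1's peers cover all but 3 ⇒ r1c1=3.
Step 8. [r2c2∈{1}] only 1 remains possible at r2c2 ⇒ r2c2=1.

Answer: 3 4 1 2 / 2 1 4 3 / 1 2 3 4 / 4 3 2 1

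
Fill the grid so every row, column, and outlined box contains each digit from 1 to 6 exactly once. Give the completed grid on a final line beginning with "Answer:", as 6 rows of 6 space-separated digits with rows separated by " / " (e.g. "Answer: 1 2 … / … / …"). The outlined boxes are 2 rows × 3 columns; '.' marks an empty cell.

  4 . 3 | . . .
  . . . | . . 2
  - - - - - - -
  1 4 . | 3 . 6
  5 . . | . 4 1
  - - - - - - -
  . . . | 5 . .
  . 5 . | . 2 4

Step 1. [r2c1∈{6}] r2c1 has the single candidate 6 ⇒ r2c1=6.
Step 2. [r2c2∈{1}] r2c2's peers cover all but 1, so r2c2=1.
Step 3. [r5c6∈{3}] r5c6 is down to just 3. So r5c6=3.
Step 4. [r5c3∈{1,2,4,6}] r5c3 is the only open cell in row 5 admitting 4. So r5c3=4.
Step 5. [r5c5∈{1,6}] 1 has one home in row 5: r5c5 ⇒ r5c5=1.
Step 6. [r5c2∈{2,6}] in row 5, 6 fits only at r5c2. So r5c2=6.
Step 7. [r1c5∈{5,6}] in col 5, 6 fits only at r1c5. So r1c5=6.
Step 8. [r3c3∈{2}] only 2 remains possible at r3c3 ⇒ r3c3=2.
Step 9. [r2c3∈{5}] only 5 remains possible at r2c3, so r2c3=5.
Step 10. [r4c3∈{6}] nothing but 6 survives at r4c3 ⇒ r4c3=6.
Step 11. [r3c5∈{5}] r3c5 has the single candidate 5 ⇒ r3c5=5.
Step 12. [r1c2∈{2}] r1c2's peers cover all but 2 ⇒ r1c2=2.
Step 13. [r4c2∈{3}] only 3 remains possible at r4c2, so r4c2=3.
Step 14. [r1c6∈{5}] only 5 remains possible at r1c6 ⇒ r1c6=5.
Step 15. [r2c5∈{3}] r2c5 has the single candidate 3. So r2c5=3.
Step 16. [r4c4∈{2}] r4c4 has the single candidate 2. So r4c4=2.
Step 17. [r1c4∈{1}] nothing but 1 survives at r1c4. So r1c4=1.
Step 18. [r6c1∈{3}] nothing but 3 survives at r6c1, so r6c1=3.
Step 19. [r6c3∈{1}] nothing but 1 survives at r6c3. So r6c3=1.
Step 20. [r2c4∈{4}] r2c4 is down to just 4, so r2c4=4.
Step 21. [r6c4∈{6}] only 6 remains possible at r6c4, so r6c4=6.
Step 22. [r5c1∈{2}] nothing but 2 survives at r5c1, so r5c1=2.

Answer: 4 2 3 1 6 5 / 6 1 5 4 3 2 / 1 4 2 3 5 6 / 5 3 6 2 4 1 / 2 6 4 5 1 3 / 3 5 1 6 2 4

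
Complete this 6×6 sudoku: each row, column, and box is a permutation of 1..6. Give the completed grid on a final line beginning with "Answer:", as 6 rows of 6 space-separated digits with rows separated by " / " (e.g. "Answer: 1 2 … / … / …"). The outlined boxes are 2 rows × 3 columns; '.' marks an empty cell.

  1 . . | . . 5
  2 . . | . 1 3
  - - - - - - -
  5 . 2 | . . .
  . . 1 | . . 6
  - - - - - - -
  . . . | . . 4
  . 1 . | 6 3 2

Step 1. [r2c4∈{4}] r2c4 has the single candidate 4 ⇒ r2c4=4.
Step 2. [r3c2∈{3,4,6}] in row 3, 6 fits only at r3c2 ⇒ r3c2=6.
Step 3. [r5c5∈{5}] nothing but 5 survives at r5c5 ⇒ r5c5=5.
Step 4. [r2c3∈{5,6}] r2c3 is the only open cell in row 2 admitting 6, so r2c3=6.
Step 5. [r5c3∈{3}] only 3 remains possible at r5c3, so r5c3=3.
Step 6. [r4c1∈{3,4}] 3 has one home in col 1: r4c1, so r4c1=3.
Step 7. [r1c3∈{4}] only 4 remains possible at r1c3. So r1c3=4.
Step 8. [r1c4∈{2}] only 2 remains possible at r1c4 ⇒ r1c4=2.
Step 9. [r5c4∈{1}] only 1 remains possible at r5c4. So r5c4=1.
Step 10. [r4c2∈{4}] r4c2 has the single candidate 4, so r4c2=4.
Step 11. [r5c1∈{6}] nothing but 6 survives at r5c1, so r5c1=6.
Step 12. [r4c4∈{5}] r4c4 has the single candidate 5. So r4c4=5.
Step 13. [r5c2∈{2}] nothing but 2 survives at r5c2 ⇒ r5c2=2.
Step 14. [r2c2∈{5}] only 5 remains possible at r2c2. So r2c2=5.
Step 15. [r3c6∈{1}] r3c6 is down to just 1. So r3c6=1.
Step 16. [r1c5∈{6}] r1c5 is down to just 6, so r1c5=6.
Step 17. [r3c4∈{3}] r3c4's peers cover all but 3 ⇒ r3c4=3.
Step 18. [r6c3∈{5}] r6c3 has the single candidate 5 ⇒ r6c3=5.
Step 19. [r6c1∈{4}] r6c1's peers cover all but 4 ⇒ r6c1=4.
Step 20. [r4c5∈{2}] nothing but 2 survives at r4c5. So r4c5=2.
Step 21. [r1c2∈{3}] r1c2 is down to just 3. So r1c2=3.
Step 22. [r3c5∈{4}] r3c5 has the single candidate 4 ⇒ r3c5=4.

Answer: 1 3 4 2 6 5 / 2 5 6 4 1 3 / 5 6 2 3 4 1 / 3 4 1 5 2 6 / 6 2 3 1 5 4 / 4 1 5 6 3 2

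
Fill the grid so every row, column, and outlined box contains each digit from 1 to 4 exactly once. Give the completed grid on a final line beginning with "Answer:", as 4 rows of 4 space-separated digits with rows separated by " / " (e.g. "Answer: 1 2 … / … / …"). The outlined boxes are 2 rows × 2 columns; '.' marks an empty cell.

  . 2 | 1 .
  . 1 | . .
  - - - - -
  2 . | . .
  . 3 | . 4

Step 1. [r1c4∈{3}] r1c4 is down to just 3 ⇒ r1c4=3.
Step 2. [r2c3∈{2,4}] 4 has one home in col 3: r2c3, so r2c3=4.
Step 3. [r3c4∈{1}] nothing but 1 survives at r3c4 ⇒ r3c4=1.
Step 4. [r4c3∈{2}] only 2 remains possible at r4c3, so r4c3=2.
Step 5. [r2c1∈{3}] r2c1 is down to just 3, so r2c1=3.
Step 6. [r3c3∈{3}] r3c3 has the single candidate 3 ⇒ r3c3=3.
Step 7. [r2c4∈{2}] r2c4's peers cover all but 2 ⇒ r2c4=2.
Step 8. [r4c1∈{1}] r4c1 has the single candidate 1, so r4c1=1.
Step 9. [r3c2∈{4}] r3c2's peers cover all but 4. So r3c2=4.
Step 10. [r1c1∈{4}] nothing but 4 survives at r1c1, so r1c1=4.

Answer: 4 2 1 3 / 3 1 4 2 / 2 4 3 1 / 1 3 2 4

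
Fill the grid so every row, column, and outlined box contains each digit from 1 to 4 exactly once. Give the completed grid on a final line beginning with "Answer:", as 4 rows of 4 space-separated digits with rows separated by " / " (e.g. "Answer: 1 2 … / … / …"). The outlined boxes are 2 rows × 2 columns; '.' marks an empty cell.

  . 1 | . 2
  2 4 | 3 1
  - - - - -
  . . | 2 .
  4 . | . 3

Step 1. [r3c2∈{3}] nothing but 3 survives at r3c2. So r3c2=3.
Step 2. [r1c3∈{4}] r1c3 has the single candidate 4. So r1c3=4.
Step 3. [r1c1∈{3}] r1c1's peers cover all but 3 ⇒ r1c1=3.
Step 4. [r3c4∈{4}] nothing but 4 survives at r3c4 ⇒ r3c4=4.
Step 5. [r4c3∈{1}] nothing but 1 survives at r4c3 ⇒ r4c3=1.
Step 6. [r4c2∈{2}] r4c2's peers cover all but 2. So r4c2=2.
Step 7. [r3c1∈{1}] r3c1 has the single candidate 1, so r3c1=1.

Answer: 3 1 4 2 / 2 4 3 1 / 1 3 2 4 / 4 2 1 3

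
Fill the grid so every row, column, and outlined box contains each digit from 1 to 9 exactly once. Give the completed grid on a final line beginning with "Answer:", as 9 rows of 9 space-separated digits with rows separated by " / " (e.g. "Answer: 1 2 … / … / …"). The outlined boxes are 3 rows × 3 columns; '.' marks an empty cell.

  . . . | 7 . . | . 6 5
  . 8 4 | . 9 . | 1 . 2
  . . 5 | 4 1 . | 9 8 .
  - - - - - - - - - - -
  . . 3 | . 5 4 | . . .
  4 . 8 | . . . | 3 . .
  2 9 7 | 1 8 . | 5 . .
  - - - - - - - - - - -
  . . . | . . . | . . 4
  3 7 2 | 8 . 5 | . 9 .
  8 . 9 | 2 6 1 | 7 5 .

Step 1. [r4c9∈{1,6,7,8,9}] across col 9, 8 lands solely at r4c9 ⇒ r4c9=8.
Step 2. [r5c9∈{1,6,7,9}] 9 has one home in col 9: r5c9 ⇒ r5c9=9.
Step 3. [r5c4∈{6}] r5c4 is down to just 6 ⇒ r5c4=6.
Step 4. [r7c3∈{1,6}] across col 3, 6 lands solely at r7c3. So r7c3=6.
Step 5. [r4c8∈{1,2,7}] r4c8 is the only open cell in row 4 admitting 7. So r4c8=7.
Step 6. [r6c6∈{3}] r6c6 is down to just 3, so r6c6=3.
Step 7. [r4c7∈{2,6}] 2 has one home in row 4: r4c7, so r4c7=2.
Step 8. [r2c8∈{3}] nothing but 3 survives at r2c8. So r2c8=3.
Step 9. [r1c5∈{2,3}] 3 has one home in box 2: r1c5. So r1c5=3.
Step 10. [r5c8∈{1}] only 1 remains possible at r5c8. So r5c8=1.
Step 11. [r5c5∈{2,7}] col 5 places 2 nowhere but r5c5, so r5c5=2.
Step 12. [r3c2∈{2,3,6}] 3 has one home in row 3: r3c2 ⇒ r3c2=3.
Step 13. [r2c1∈{6,7}] row 2 places 7 nowhere but r2c1 ⇒ r2c1=7.
Step 14. [r7c1∈{1,5}] across col 1, 5 lands solely at r7c1 ⇒ r7c1=5.
Step 15. [r4c2∈{1,6}] in col 2, 6 fits only at r4c2, so r4c2=6.
Step 16. [r1c2∈{1,2}] col 2 places 2 nowhere but r1c2. So r1c2=2.
Step 17. [r7c6∈{7,9}] in col 6, 9 fits only at r7c6. So r7c6=9.
Step 18. [r8c7∈{6}] nothing but 6 survives at r8c7. So r8c7=6.
Step 19. [r3c6∈{2,6}] across row 3, 2 lands solely at r3c6. So r3c6=2.
Step 20. [r1c3∈{1}] nothing but 1 survives at r1c3. So r1c3=1.
Step 21. [r1c7∈{4}] only 4 remains possible at r1c7, so r1c7=4.
Step 22. [r7c2∈{1}] nothing but 1 survives at r7c2. So r7c2=1.
Step 23. [r6c9∈{6}] only 6 remains possible at r6c9, so r6c9=6.
Step 24. [r7c5∈{7}] only 7 remains possible at r7c5. So r7c5=7.
Step 25. [r5c6∈{7}] r5c6's peers cover all but 7. So r5c6=7.
Step 26. [r1c1∈{9}] r1c1's peers cover all but 9. So r1c1=9.
Step 27. [r3c9∈{7}] nothing but 7 survives at r3c9 ⇒ r3c9=7.
Step 28. [r8c9∈{1}] r8c9 is down to just 1. So r8c9=1.
Step 29. [r9c9∈{3}] r9c9's peers cover all but 3 ⇒ r9c9=3.
Step 30. [r2c6∈{6}] r2c6 is down to just 6. So r2c6=6.
Step 31. [r7c4∈{3}] r7c4 has the single candidate 3, so r7c4=3.
Step 32. [r9c2∈{4}] r9c2's peers cover all but 4, so r9c2=4.
Step 33. [r4c1∈{1}] nothing but 1 survives at r4c1. So r4c1=1.
Step 34. [r4c4∈{9}] r4c4's peers cover all but 9, so r4c4=9.
Step 35. [r7c8∈{2}] r7c8's peers cover all but 2. So r7c8=2.
Step 36. [r2c4∈{5}] r2c4 has the single candidate 5. So r2c4=5.
Step 37. [r8c5∈{4}] r8c5 has the single candidate 4 ⇒ r8c5=4.
Step 38. [r7c7∈{8}] r7c7 has the single candidate 8, so r7c7=8.
Step 39. [r1c6∈{8}] r1c6 is down to just 8 ⇒ r1c6=8.
Step 40. [r5c2∈{5}] r5c2 has the single candidate 5 ⇒ r5c2=5.
Step 41. [r3c1∈{6}] r3c1 has the single candidate 6. So r3c1=6.
Step 42. [r6c8∈{4}] only 4 remains possible at r6c8 ⇒ r6c8=4.

Answer: 9 2 1 7 3 8 4 6 5 / 7 8 4 5 9 6 1 3 2 / 6 3 5 4 1 2 9 8 7 / 1 6 3 9 5 4 2 7 8 / 4 5 8 6 2 7 3 1 9 / 2 9 7 1 8 3 5 4 6 / 5 1 6 3 7 9 8 2 4 / 3 7 2 8 4 5 6 9 1 / 8 4 9 2 6 1 7 5 3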